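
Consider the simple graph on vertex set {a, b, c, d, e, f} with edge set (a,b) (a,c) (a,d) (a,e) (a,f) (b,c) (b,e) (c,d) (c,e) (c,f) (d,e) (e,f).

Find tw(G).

A width-3 tree decomposition is:
Bags: B1 = {a, c, d, e}  B2 = {a, c, e, f}  B3 = {a, b, c, e}
Tree: B1–B2, B2–B3
The largest bag has 4 vertices, giving width 3; this decomposition certifies tw(G) ≤ 3. Conversely, {a, c, d, e} is a clique of size 4, and the vertices of any clique must share a bag in every tree decomposition; so some bag has ≥ 4 vertices and tw(G) ≥ 3. Hence tw(G) = 3 exactly.

3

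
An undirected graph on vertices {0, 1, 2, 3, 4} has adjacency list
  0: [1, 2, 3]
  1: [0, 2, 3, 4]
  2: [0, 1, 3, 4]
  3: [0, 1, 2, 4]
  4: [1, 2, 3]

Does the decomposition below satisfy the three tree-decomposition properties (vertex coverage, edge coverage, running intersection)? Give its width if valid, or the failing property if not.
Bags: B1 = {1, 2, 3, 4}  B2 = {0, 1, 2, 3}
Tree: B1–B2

Checking the three conditions: (i) the bags cover all of {0, 1, 2, 3, 4}; (ii) for each edge, some bag contains both endpoints; (iii) the bags containing any fixed vertex form a subtree. All hold, so the decomposition is valid with width 4 − 1 = 3.

Yes; width 3.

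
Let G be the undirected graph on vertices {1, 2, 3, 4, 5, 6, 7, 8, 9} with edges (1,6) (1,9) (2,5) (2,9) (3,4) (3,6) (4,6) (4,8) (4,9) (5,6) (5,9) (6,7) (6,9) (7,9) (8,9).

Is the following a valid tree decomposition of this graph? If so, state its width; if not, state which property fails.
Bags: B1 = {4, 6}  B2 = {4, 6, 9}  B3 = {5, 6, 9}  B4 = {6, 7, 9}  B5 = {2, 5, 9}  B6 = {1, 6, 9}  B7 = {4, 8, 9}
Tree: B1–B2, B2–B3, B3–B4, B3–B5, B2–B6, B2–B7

A tree decomposition must satisfy three properties: every vertex lies in some bag; for every edge, both endpoints lie together in some bag; and for every vertex, the bags containing it form a connected subtree. Here vertex 3 appears in no bag, so the decomposition is invalid.

No — vertex 3 appears in no bag.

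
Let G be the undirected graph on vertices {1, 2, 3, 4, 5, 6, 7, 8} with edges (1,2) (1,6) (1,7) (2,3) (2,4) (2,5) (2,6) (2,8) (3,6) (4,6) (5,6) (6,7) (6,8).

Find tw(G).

A width-2 tree decomposition is:
Bags: B1 = {2, 5, 6}  B2 = {1, 2, 6}  B3 = {1, 6, 7}  B4 = {2, 6, 8}  B5 = {2, 3, 6}  B6 = {2, 4, 6}
Tree: B1–B2, B2–B3, B1–B4, B2–B5, B4–B6
The largest bag has 3 vertices, giving width 2; this decomposition certifies tw(G) ≤ 2. Conversely, {1, 2, 6} is a clique of size 3, and the vertices of any clique must share a bag in every tree decomposition; so some bag has ≥ 3 vertices and tw(G) ≥ 2. Hence tw(G) = 2 exactly.

2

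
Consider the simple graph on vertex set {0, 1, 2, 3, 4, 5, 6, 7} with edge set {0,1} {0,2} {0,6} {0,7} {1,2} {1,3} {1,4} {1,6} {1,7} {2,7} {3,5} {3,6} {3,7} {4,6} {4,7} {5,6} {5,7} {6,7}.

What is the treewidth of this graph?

3

A width-3 tree decomposition is:
Bags: B1 = {0, 1, 6, 7}  B2 = {0, 1, 2, 7}  B3 = {1, 4, 6, 7}  B4 = {1, 3, 6, 7}  B5 = {3, 5, 6, 7}
Tree: B1–B2, B1–B3, B3–B4, B4–B5
Every bag has size at most 4, so the width is 4 − 1 = 3 and tw(G) ≤ 3. For the lower bound, the 4 vertices {0, 1, 2, 7} are pairwise adjacent, and any tree decomposition puts a clique entirely inside one bag — forcing width ≥ 3. Hence tw(G) = 3 exactly.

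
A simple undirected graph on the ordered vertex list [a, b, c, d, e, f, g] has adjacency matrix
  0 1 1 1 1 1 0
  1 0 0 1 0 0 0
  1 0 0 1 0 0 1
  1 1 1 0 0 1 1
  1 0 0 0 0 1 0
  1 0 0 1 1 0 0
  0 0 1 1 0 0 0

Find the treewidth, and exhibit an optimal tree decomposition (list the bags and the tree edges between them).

Every bag has size at most 3, so the width is 3 − 1 = 2 and tw(G) ≤ 2. On the other hand G contains the 3-clique {c, d, g}. A clique must lie in a single bag of any decomposition, so no decomposition can have width below 2. The upper and lower bounds meet at 2, so that is the treewidth.

Treewidth 2.
One such decomposition:
Bags: B1 = {a, d, f}  B2 = {a, b, d}  B3 = {a, e, f}  B4 = {a, c, d}  B5 = {c, d, g}
Tree: B1–B2, B1–B3, B1–B4, B4–B5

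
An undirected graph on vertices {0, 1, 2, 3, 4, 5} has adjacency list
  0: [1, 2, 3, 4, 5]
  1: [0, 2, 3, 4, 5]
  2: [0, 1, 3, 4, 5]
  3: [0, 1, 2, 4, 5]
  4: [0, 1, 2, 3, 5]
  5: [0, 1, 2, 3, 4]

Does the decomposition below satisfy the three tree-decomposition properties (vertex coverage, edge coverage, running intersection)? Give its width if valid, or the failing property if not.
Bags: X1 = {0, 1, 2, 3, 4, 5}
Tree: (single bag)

Yes; width 5.

Vertex coverage: the bags together contain {0, 1, 2, 3, 4, 5}, the full vertex set. Edge coverage: each edge of G has both endpoints in at least one bag. Running intersection: for every vertex, the bags containing it form a connected subtree. All three properties hold, so this is a valid tree decomposition of width max|bag| − 1 = 5, and hence tw(G) ≤ 5.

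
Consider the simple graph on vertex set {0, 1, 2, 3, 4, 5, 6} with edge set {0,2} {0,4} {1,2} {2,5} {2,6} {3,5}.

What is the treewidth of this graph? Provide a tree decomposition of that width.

The largest bag has 2 vertices, giving width 1; this decomposition certifies tw(G) ≤ 1. G has an edge, so its treewidth is at least 1. Therefore the treewidth is 1.

Treewidth 1.
One optimal decomposition is:
Bags: B1 = {2, 5}  B2 = {0, 2}  B3 = {1, 2}  B4 = {2, 6}  B5 = {3, 5}  B6 = {0, 4}
Tree: B1–B2, B2–B3, B2–B4, B1–B5, B2–B6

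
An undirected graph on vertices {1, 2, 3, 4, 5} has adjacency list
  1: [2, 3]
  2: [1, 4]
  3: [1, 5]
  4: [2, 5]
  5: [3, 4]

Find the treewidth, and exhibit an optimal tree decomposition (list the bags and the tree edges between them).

Treewidth 2.
One such decomposition:
Bags: B1 = {1, 2, 3}  B2 = {2, 3, 4}  B3 = {3, 4, 5}
Tree: B1–B2, B2–B3

The largest bag has 3 vertices, giving width 2; this decomposition certifies tw(G) ≤ 2. For the lower bound, G contains the cycle 3–1–2–4–5–3, so G is not a forest; only forests have treewidth ≤ 1, hence tw(G) ≥ 2. Hence tw(G) = 2 exactly.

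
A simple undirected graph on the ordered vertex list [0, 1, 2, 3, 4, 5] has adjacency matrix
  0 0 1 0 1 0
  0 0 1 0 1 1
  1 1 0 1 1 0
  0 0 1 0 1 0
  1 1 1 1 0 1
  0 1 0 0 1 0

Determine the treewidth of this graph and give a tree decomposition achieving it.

Every bag has size at most 3, so the width is 3 − 1 = 2 and tw(G) ≤ 2. Conversely, {0, 2, 4} is a clique of size 3, and the vertices of any clique must share a bag in every tree decomposition; so some bag has ≥ 3 vertices and tw(G) ≥ 2. The upper and lower bounds meet at 2, so that is the treewidth.

Treewidth 2.
One optimal decomposition is:
Bags: B1 = {2, 3, 4}  B2 = {1, 2, 4}  B3 = {0, 2, 4}  B4 = {1, 4, 5}
Tree: B1–B2, B1–B3, B2–B4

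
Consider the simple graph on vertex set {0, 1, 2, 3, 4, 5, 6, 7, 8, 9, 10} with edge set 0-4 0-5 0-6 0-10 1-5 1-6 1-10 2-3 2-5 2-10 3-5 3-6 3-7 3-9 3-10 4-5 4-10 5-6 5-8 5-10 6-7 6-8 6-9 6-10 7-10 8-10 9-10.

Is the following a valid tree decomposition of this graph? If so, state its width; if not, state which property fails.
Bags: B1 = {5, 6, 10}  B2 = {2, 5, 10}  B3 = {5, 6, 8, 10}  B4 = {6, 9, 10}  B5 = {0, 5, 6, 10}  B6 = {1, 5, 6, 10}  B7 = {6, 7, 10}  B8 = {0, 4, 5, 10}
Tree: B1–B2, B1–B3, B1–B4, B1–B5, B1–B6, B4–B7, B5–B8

No — vertex 3 appears in no bag.

A tree decomposition must satisfy three properties: every vertex lies in some bag; for every edge, both endpoints lie together in some bag; and for every vertex, the bags containing it form a connected subtree. Here vertex 3 appears in no bag, so the decomposition is invalid.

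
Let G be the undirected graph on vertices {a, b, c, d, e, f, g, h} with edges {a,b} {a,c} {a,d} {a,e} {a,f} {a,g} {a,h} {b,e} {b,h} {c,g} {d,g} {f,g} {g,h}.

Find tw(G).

2

A width-2 tree decomposition is:
Bags: B1 = {a, d, g}  B2 = {a, g, h}  B3 = {a, b, h}  B4 = {a, c, g}  B5 = {a, b, e}  B6 = {a, f, g}
Tree: B1–B2, B2–B3, B1–B4, B3–B5, B1–B6
Each bag holds 3 vertices, so the decomposition has width 2, which upper-bounds the treewidth. On the other hand G contains the 3-clique {a, d, g}. A clique must lie in a single bag of any decomposition, so no decomposition can have width below 2. Hence tw(G) = 2 exactly.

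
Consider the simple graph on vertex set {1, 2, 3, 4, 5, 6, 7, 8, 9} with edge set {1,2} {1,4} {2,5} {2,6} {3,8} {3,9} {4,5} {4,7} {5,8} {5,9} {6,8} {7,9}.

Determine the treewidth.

3

A width-3 tree decomposition is:
Bags: B1 = {3, 7, 8, 9}  B2 = {5, 7, 8, 9}  B3 = {4, 5, 7, 8}  B4 = {4, 5, 6, 8}  B5 = {2, 4, 5, 6}  B6 = {1, 2, 4, 6}
Tree: B1–B2, B2–B3, B3–B4, B4–B5, B5–B6
Every bag has size at most 4, so the width is 4 − 1 = 3 and tw(G) ≤ 3. For the lower bound: the 4 vertex sets {3,7,9}, {8}, {5}, {1,2,4,6} are disjoint, each induces a connected subgraph, and every pair is joined by at least one edge of G. Contracting each set to a single vertex therefore yields K_{4} as a minor, and since treewidth is minor-monotone, tw(G) ≥ tw(K_{4}) = 3. Combining the bounds, tw(G) = 3.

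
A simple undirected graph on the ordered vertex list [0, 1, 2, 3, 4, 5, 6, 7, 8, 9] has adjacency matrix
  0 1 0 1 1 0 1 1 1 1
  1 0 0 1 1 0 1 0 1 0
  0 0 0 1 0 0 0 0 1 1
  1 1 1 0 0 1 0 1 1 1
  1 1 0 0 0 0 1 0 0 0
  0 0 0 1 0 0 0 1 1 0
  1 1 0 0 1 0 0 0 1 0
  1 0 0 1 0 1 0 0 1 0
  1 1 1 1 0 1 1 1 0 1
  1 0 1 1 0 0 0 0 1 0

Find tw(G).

A width-3 tree decomposition is:
Bags: B1 = {0, 1, 3, 8}  B2 = {0, 1, 6, 8}  B3 = {0, 3, 7, 8}  B4 = {0, 3, 8, 9}  B5 = {2, 3, 8, 9}  B6 = {0, 1, 4, 6}  B7 = {3, 5, 7, 8}
Tree: B1–B2, B1–B3, B3–B4, B4–B5, B2–B6, B3–B7
Each bag holds 4 vertices, so the decomposition has width 3, which upper-bounds the treewidth. For the lower bound, the 4 vertices {0, 1, 3, 8} are pairwise adjacent, and any tree decomposition puts a clique entirely inside one bag — forcing width ≥ 3. The upper and lower bounds meet at 3, so that is the treewidth.

3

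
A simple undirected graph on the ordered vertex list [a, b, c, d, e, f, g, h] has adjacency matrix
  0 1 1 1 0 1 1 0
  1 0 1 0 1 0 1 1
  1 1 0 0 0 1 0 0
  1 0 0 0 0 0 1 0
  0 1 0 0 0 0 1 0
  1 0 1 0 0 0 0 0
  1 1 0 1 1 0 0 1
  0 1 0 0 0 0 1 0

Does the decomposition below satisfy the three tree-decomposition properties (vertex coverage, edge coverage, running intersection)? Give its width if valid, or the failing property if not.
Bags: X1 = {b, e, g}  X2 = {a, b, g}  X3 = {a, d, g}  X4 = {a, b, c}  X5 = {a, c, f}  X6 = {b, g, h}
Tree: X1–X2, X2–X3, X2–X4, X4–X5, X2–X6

Vertex coverage: the bags together contain {a, b, c, d, e, f, g, h}, the full vertex set. Edge coverage: each edge of G has both endpoints in at least one bag. Running intersection: for every vertex, the bags containing it form a connected subtree. All three properties hold, so this is a valid tree decomposition of width max|bag| − 1 = 2, and hence tw(G) ≤ 2.

Yes; width 2.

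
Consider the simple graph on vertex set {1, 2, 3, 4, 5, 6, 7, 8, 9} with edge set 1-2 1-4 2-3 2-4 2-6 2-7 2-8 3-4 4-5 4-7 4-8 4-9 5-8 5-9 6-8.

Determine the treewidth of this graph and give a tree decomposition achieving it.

Treewidth 2.
Bags: B1 = {2, 4, 7}  B2 = {2, 4, 8}  B3 = {4, 5, 8}  B4 = {1, 2, 4}  B5 = {2, 3, 4}  B6 = {2, 6, 8}  B7 = {4, 5, 9}
Tree: B1–B2, B2–B3, B1–B4, B1–B5, B2–B6, B3–B7

Every bag has size at most 3, so the width is 3 − 1 = 2 and tw(G) ≤ 2. On the other hand G contains the 3-clique {4, 5, 9}. A clique must lie in a single bag of any decomposition, so no decomposition can have width below 2. Hence tw(G) = 2 exactly.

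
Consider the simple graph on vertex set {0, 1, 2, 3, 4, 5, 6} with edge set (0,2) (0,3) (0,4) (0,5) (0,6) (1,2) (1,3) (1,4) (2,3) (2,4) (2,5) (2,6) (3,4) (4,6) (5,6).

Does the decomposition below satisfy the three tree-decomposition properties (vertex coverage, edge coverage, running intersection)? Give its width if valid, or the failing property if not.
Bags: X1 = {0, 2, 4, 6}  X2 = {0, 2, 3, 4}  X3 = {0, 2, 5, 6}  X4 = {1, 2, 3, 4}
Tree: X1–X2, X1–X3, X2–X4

Yes; width 3.

Vertex coverage: the bags together contain {0, 1, 2, 3, 4, 5, 6}, the full vertex set. Edge coverage: each edge of G has both endpoints in at least one bag. Running intersection: for every vertex, the bags containing it form a connected subtree. All three properties hold, so this is a valid tree decomposition of width max|bag| − 1 = 3, and hence tw(G) ≤ 3.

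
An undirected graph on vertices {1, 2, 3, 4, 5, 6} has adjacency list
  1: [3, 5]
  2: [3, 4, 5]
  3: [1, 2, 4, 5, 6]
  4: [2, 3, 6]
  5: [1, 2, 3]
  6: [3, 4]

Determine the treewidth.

A width-2 tree decomposition is:
Bags: B1 = {2, 3, 4}  B2 = {3, 4, 6}  B3 = {2, 3, 5}  B4 = {1, 3, 5}
Tree: B1–B2, B1–B3, B3–B4
Every bag has size at most 3, so the width is 3 − 1 = 2 and tw(G) ≤ 2. For the lower bound, the 3 vertices {1, 3, 5} are pairwise adjacent, and any tree decomposition puts a clique entirely inside one bag — forcing width ≥ 2. Hence tw(G) = 2 exactly.

2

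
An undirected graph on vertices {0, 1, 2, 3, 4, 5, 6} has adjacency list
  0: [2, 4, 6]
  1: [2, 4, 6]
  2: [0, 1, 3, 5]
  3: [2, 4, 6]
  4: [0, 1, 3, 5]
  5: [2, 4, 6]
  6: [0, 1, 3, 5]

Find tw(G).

3

A width-3 tree decomposition is:
Bags: B1 = {2, 3, 4, 6}  B2 = {0, 2, 4, 6}  B3 = {2, 4, 5, 6}  B4 = {1, 2, 4, 6}
Tree: B1–B2, B2–B3, B3–B4
The largest bag has 4 vertices, giving width 3; this decomposition certifies tw(G) ≤ 3. For the lower bound: the 4 vertex sets {3,6}, {0,2}, {4}, {5} are disjoint, each induces a connected subgraph, and every pair is joined by at least one edge of G. Contracting each set to a single vertex therefore yields K_{4} as a minor, and since treewidth is minor-monotone, tw(G) ≥ tw(K_{4}) = 3. Combining the bounds, tw(G) = 3.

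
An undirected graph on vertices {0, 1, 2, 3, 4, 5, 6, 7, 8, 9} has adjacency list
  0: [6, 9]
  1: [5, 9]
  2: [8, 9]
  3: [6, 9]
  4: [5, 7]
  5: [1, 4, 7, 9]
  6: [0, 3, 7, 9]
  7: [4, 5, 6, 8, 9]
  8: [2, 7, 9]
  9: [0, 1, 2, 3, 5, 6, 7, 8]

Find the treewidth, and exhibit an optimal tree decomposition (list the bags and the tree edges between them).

Every bag has size at most 3, so the width is 3 − 1 = 2 and tw(G) ≤ 2. On the other hand G contains the 3-clique {1, 5, 9}. A clique must lie in a single bag of any decomposition, so no decomposition can have width below 2. The upper and lower bounds meet at 2, so that is the treewidth.

Treewidth 2.
One optimal decomposition is:
Bags: B1 = {6, 7, 9}  B2 = {5, 7, 9}  B3 = {1, 5, 9}  B4 = {4, 5, 7}  B5 = {3, 6, 9}  B6 = {0, 6, 9}  B7 = {7, 8, 9}  B8 = {2, 8, 9}
Tree: B1–B2, B2–B3, B2–B4, B1–B5, B5–B6, B1–B7, B7–B8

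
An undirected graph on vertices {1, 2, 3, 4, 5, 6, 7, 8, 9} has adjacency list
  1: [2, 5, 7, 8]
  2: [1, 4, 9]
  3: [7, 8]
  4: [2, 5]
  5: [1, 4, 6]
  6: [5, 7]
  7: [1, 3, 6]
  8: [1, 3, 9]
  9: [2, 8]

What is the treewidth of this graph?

A width-3 tree decomposition is:
Bags: B1 = {4, 5, 6, 7}  B2 = {1, 4, 5, 7}  B3 = {1, 2, 4, 7}  B4 = {1, 2, 3, 7}  B5 = {1, 2, 3, 8}  B6 = {2, 3, 8, 9}
Tree: B1–B2, B2–B3, B3–B4, B4–B5, B5–B6
Every bag has size at most 4, so the width is 4 − 1 = 3 and tw(G) ≤ 3. For the lower bound: the 4 vertex sets {4,5,6}, {7}, {1}, {2,3,8,9} are disjoint, each induces a connected subgraph, and every pair is joined by at least one edge of G. Contracting each set to a single vertex therefore yields K_{4} as a minor, and since treewidth is minor-monotone, tw(G) ≥ tw(K_{4}) = 3. Combining the bounds, tw(G) = 3.

3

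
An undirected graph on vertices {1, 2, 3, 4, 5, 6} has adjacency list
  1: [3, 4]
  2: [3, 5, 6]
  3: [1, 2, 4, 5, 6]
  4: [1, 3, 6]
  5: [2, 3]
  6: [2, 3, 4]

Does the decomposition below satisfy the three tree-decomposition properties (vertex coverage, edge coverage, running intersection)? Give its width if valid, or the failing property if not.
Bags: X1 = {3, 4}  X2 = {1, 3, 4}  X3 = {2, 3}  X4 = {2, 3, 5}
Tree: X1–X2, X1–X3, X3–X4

No — vertex 6 appears in no bag.

A tree decomposition must satisfy three properties: every vertex lies in some bag; for every edge, both endpoints lie together in some bag; and for every vertex, the bags containing it form a connected subtree. Here vertex 6 appears in no bag, so the decomposition is invalid.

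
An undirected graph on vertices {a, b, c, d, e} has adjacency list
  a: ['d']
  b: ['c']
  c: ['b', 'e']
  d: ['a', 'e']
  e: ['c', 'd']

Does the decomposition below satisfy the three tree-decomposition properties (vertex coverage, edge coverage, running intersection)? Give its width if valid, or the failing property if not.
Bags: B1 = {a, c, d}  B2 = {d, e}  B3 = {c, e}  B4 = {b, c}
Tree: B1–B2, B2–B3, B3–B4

No — bags containing vertex c are not connected in the tree.

A tree decomposition must satisfy three properties: every vertex lies in some bag; for every edge, both endpoints lie together in some bag; and for every vertex, the bags containing it form a connected subtree. Here bags containing vertex c are not connected in the tree, so the decomposition is invalid.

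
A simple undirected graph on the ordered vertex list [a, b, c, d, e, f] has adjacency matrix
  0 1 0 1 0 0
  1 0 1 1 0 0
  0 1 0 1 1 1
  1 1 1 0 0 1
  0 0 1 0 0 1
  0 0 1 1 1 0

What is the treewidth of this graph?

A width-2 tree decomposition is:
Bags: B1 = {c, d, f}  B2 = {b, c, d}  B3 = {a, b, d}  B4 = {c, e, f}
Tree: B1–B2, B2–B3, B1–B4
Every bag has size at most 3, so the width is 3 − 1 = 2 and tw(G) ≤ 2. Conversely, {c, d, f} is a clique of size 3, and the vertices of any clique must share a bag in every tree decomposition; so some bag has ≥ 3 vertices and tw(G) ≥ 2. Therefore the treewidth is 2.

2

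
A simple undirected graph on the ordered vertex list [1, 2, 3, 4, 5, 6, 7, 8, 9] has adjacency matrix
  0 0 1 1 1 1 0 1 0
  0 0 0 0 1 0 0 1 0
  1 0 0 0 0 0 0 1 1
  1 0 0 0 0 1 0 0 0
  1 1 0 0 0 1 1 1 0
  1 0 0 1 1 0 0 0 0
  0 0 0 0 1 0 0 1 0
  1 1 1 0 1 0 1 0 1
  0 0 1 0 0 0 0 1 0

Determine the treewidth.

2

A width-2 tree decomposition is:
Bags: B1 = {1, 5, 8}  B2 = {2, 5, 8}  B3 = {5, 7, 8}  B4 = {1, 5, 6}  B5 = {1, 4, 6}  B6 = {1, 3, 8}  B7 = {3, 8, 9}
Tree: B1–B2, B1–B3, B1–B4, B4–B5, B1–B6, B6–B7
The largest bag has 3 vertices, giving width 2; this decomposition certifies tw(G) ≤ 2. On the other hand G contains the 3-clique {3, 8, 9}. A clique must lie in a single bag of any decomposition, so no decomposition can have width below 2. The upper and lower bounds meet at 2, so that is the treewidth.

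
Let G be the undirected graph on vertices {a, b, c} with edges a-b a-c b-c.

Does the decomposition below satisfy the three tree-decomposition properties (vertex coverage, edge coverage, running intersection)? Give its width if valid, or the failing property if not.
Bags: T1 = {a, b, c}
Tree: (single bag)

Every vertex of G appears in some bag (union = {a, b, c}); every edge is covered by a bag; and for each vertex v the set of bags containing v is connected in the bag tree. The decomposition is therefore valid. The largest bag has 3 vertices, so the width is 2.

Yes; width 2.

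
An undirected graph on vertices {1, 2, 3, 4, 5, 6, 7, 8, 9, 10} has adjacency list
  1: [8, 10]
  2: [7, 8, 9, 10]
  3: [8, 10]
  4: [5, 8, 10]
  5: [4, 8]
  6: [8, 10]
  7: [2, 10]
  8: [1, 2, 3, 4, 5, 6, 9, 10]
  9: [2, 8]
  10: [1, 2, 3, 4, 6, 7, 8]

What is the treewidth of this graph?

A width-2 tree decomposition is:
Bags: B1 = {2, 8, 10}  B2 = {2, 7, 10}  B3 = {1, 8, 10}  B4 = {3, 8, 10}  B5 = {4, 8, 10}  B6 = {2, 8, 9}  B7 = {6, 8, 10}  B8 = {4, 5, 8}
Tree: B1–B2, B1–B3, B1–B4, B4–B5, B1–B6, B1–B7, B5–B8
Every bag has size at most 3, so the width is 3 − 1 = 2 and tw(G) ≤ 2. For the lower bound, the 3 vertices {2, 8, 9} are pairwise adjacent, and any tree decomposition puts a clique entirely inside one bag — forcing width ≥ 2. Hence tw(G) = 2 exactly.

2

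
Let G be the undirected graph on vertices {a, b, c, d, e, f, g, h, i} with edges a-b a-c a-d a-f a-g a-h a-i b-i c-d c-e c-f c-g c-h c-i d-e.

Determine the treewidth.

2

A width-2 tree decomposition is:
Bags: B1 = {a, c, h}  B2 = {a, c, f}  B3 = {a, c, g}  B4 = {a, c, i}  B5 = {a, c, d}  B6 = {a, b, i}  B7 = {c, d, e}
Tree: B1–B2, B2–B3, B2–B4, B3–B5, B4–B6, B5–B7
The largest bag has 3 vertices, giving width 2; this decomposition certifies tw(G) ≤ 2. Conversely, {c, d, e} is a clique of size 3, and the vertices of any clique must share a bag in every tree decomposition; so some bag has ≥ 3 vertices and tw(G) ≥ 2. Combining the bounds, tw(G) = 2.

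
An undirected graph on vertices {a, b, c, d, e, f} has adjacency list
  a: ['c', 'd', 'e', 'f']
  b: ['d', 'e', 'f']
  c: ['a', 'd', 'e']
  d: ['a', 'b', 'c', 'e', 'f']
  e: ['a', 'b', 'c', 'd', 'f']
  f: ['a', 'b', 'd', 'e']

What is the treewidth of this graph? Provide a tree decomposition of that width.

Every bag has size at most 4, so the width is 4 − 1 = 3 and tw(G) ≤ 3. Conversely, {a, c, d, e} is a clique of size 4, and the vertices of any clique must share a bag in every tree decomposition; so some bag has ≥ 4 vertices and tw(G) ≥ 3. Combining the bounds, tw(G) = 3.

Treewidth 3.
Bags: B1 = {b, d, e, f}  B2 = {a, d, e, f}  B3 = {a, c, d, e}
Tree: B1–B2, B2–B3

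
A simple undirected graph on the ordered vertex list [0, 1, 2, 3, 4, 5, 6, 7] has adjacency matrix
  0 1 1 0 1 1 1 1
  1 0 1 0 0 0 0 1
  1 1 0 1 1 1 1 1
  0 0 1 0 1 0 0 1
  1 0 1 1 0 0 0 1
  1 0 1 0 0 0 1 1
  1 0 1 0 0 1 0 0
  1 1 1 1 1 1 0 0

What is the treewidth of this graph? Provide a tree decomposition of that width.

Each bag holds 4 vertices, so the decomposition has width 3, which upper-bounds the treewidth. On the other hand G contains the 4-clique {0, 2, 5, 6}. A clique must lie in a single bag of any decomposition, so no decomposition can have width below 3. Therefore the treewidth is 3.

Treewidth 3.
One optimal decomposition is:
Bags: B1 = {0, 2, 5, 7}  B2 = {0, 2, 4, 7}  B3 = {2, 3, 4, 7}  B4 = {0, 1, 2, 7}  B5 = {0, 2, 5, 6}
Tree: B1–B2, B2–B3, B2–B4, B1–B5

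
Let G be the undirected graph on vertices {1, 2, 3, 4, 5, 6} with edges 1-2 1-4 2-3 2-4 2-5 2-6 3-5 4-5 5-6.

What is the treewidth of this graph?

2

A width-2 tree decomposition is:
Bags: B1 = {2, 3, 5}  B2 = {2, 5, 6}  B3 = {2, 4, 5}  B4 = {1, 2, 4}
Tree: B1–B2, B2–B3, B3–B4
Every bag has size at most 3, so the width is 3 − 1 = 2 and tw(G) ≤ 2. On the other hand G contains the 3-clique {1, 2, 4}. A clique must lie in a single bag of any decomposition, so no decomposition can have width below 2. Hence tw(G) = 2 exactly.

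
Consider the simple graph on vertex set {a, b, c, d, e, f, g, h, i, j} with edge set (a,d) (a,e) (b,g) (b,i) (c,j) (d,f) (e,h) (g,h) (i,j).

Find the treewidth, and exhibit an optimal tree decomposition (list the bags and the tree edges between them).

Treewidth 1.
One such decomposition:
Bags: B1 = {c, j}  B2 = {i, j}  B3 = {b, i}  B4 = {b, g}  B5 = {g, h}  B6 = {e, h}  B7 = {a, e}  B8 = {a, d}  B9 = {d, f}
Tree: B1–B2, B2–B3, B3–B4, B4–B5, B5–B6, B6–B7, B7–B8, B8–B9

Each bag holds 2 vertices, so the decomposition has width 1, which upper-bounds the treewidth. Since G has at least one edge (e.g. c–j), it is not an edgeless graph, so tw(G) ≥ 1. Combining the bounds, tw(G) = 1.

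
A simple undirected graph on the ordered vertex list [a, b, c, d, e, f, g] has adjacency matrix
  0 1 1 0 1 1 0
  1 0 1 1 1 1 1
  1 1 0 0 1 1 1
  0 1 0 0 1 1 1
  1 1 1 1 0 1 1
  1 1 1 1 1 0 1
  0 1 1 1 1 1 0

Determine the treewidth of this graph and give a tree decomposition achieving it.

The largest bag has 5 vertices, giving width 4; this decomposition certifies tw(G) ≤ 4. For the lower bound, the 5 vertices {b, d, e, f, g} are pairwise adjacent, and any tree decomposition puts a clique entirely inside one bag — forcing width ≥ 4. The upper and lower bounds meet at 4, so that is the treewidth.

Treewidth 4.
One optimal decomposition is:
Bags: B1 = {a, b, c, e, f}  B2 = {b, c, e, f, g}  B3 = {b, d, e, f, g}
Tree: B1–B2, B2–B3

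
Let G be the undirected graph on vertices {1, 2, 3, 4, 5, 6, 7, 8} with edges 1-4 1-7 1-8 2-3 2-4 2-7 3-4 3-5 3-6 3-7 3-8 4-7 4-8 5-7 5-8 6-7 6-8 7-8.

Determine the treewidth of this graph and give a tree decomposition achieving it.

Every bag has size at most 4, so the width is 4 − 1 = 3 and tw(G) ≤ 3. For the lower bound, the 4 vertices {1, 4, 7, 8} are pairwise adjacent, and any tree decomposition puts a clique entirely inside one bag — forcing width ≥ 3. Hence tw(G) = 3 exactly.

Treewidth 3.
One optimal decomposition is:
Bags: B1 = {2, 3, 4, 7}  B2 = {3, 4, 7, 8}  B3 = {1, 4, 7, 8}  B4 = {3, 6, 7, 8}  B5 = {3, 5, 7, 8}
Tree: B1–B2, B2–B3, B2–B4, B2–B5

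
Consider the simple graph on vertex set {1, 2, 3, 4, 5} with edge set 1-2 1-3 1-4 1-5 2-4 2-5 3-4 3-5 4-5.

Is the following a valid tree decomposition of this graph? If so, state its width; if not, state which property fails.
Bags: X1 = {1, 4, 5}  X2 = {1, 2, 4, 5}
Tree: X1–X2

A tree decomposition must satisfy three properties: every vertex lies in some bag; for every edge, both endpoints lie together in some bag; and for every vertex, the bags containing it form a connected subtree. Here vertex 3 appears in no bag, so the decomposition is invalid.

No — vertex 3 appears in no bag.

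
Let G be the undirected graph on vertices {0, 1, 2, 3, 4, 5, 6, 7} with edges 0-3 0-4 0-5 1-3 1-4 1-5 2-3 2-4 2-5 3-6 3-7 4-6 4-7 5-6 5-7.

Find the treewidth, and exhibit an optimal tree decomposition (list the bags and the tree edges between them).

Treewidth 3.
One optimal decomposition is:
Bags: B1 = {3, 4, 5, 6}  B2 = {3, 4, 5, 7}  B3 = {0, 3, 4, 5}  B4 = {2, 3, 4, 5}  B5 = {1, 3, 4, 5}
Tree: B1–B2, B2–B3, B3–B4, B4–B5

The largest bag has 4 vertices, giving width 3; this decomposition certifies tw(G) ≤ 3. For the lower bound: the 4 vertex sets {3,6}, {5,7}, {4}, {0} are disjoint, each induces a connected subgraph, and every pair is joined by at least one edge of G. Contracting each set to a single vertex therefore yields K_{4} as a minor, and since treewidth is minor-monotone, tw(G) ≥ tw(K_{4}) = 3. Combining the bounds, tw(G) = 3.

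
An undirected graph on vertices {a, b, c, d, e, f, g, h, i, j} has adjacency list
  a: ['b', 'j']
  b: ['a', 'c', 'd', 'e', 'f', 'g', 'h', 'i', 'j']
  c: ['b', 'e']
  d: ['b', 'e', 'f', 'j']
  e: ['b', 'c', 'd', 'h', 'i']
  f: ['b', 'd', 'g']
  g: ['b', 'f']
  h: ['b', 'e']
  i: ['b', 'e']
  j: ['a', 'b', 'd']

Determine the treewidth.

A width-2 tree decomposition is:
Bags: B1 = {b, d, f}  B2 = {b, d, j}  B3 = {a, b, j}  B4 = {b, f, g}  B5 = {b, d, e}  B6 = {b, c, e}  B7 = {b, e, i}  B8 = {b, e, h}
Tree: B1–B2, B2–B3, B1–B4, B2–B5, B5–B6, B5–B7, B5–B8
Each bag holds 3 vertices, so the decomposition has width 2, which upper-bounds the treewidth. On the other hand G contains the 3-clique {b, d, f}. A clique must lie in a single bag of any decomposition, so no decomposition can have width below 2. Hence tw(G) = 2 exactly.

2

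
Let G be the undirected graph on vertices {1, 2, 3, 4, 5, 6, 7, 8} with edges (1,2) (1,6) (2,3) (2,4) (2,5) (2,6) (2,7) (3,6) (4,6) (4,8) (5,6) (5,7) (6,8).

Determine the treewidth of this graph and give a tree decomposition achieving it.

Every bag has size at most 3, so the width is 3 − 1 = 2 and tw(G) ≤ 2. For the lower bound, the 3 vertices {4, 6, 8} are pairwise adjacent, and any tree decomposition puts a clique entirely inside one bag — forcing width ≥ 2. Combining the bounds, tw(G) = 2.

Treewidth 2.
One optimal decomposition is:
Bags: B1 = {2, 3, 6}  B2 = {2, 4, 6}  B3 = {2, 5, 6}  B4 = {1, 2, 6}  B5 = {4, 6, 8}  B6 = {2, 5, 7}
Tree: B1–B2, B1–B3, B2–B4, B2–B5, B3–B6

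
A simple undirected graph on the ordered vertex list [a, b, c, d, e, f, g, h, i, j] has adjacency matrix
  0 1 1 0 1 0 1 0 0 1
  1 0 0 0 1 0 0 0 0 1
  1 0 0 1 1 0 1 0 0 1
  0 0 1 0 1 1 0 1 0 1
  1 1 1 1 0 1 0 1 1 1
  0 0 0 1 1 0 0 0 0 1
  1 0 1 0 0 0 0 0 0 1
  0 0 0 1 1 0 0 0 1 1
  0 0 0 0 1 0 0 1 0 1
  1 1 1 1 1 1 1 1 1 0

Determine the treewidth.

3

A width-3 tree decomposition is:
Bags: B1 = {c, d, e, j}  B2 = {d, e, f, j}  B3 = {a, c, e, j}  B4 = {a, b, e, j}  B5 = {d, e, h, j}  B6 = {e, h, i, j}  B7 = {a, c, g, j}
Tree: B1–B2, B1–B3, B3–B4, B1–B5, B5–B6, B3–B7
The largest bag has 4 vertices, giving width 3; this decomposition certifies tw(G) ≤ 3. On the other hand G contains the 4-clique {a, c, g, j}. A clique must lie in a single bag of any decomposition, so no decomposition can have width below 3. Combining the bounds, tw(G) = 3.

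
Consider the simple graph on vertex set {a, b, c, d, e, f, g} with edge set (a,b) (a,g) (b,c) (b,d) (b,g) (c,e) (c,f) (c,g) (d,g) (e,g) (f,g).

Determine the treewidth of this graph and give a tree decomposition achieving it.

Every bag has size at most 3, so the width is 3 − 1 = 2 and tw(G) ≤ 2. On the other hand G contains the 3-clique {c, e, g}. A clique must lie in a single bag of any decomposition, so no decomposition can have width below 2. Combining the bounds, tw(G) = 2.

Treewidth 2.
One such decomposition:
Bags: B1 = {b, c, g}  B2 = {c, f, g}  B3 = {a, b, g}  B4 = {b, d, g}  B5 = {c, e, g}
Tree: B1–B2, B1–B3, B3–B4, B1–B5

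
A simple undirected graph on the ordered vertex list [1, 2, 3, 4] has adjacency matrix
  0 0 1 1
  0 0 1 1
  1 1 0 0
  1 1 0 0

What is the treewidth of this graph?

A width-2 tree decomposition is:
Bags: B1 = {1, 2, 3}  B2 = {1, 2, 4}
Tree: B1–B2
The largest bag has 3 vertices, giving width 2; this decomposition certifies tw(G) ≤ 2. Since 1–3–2–4–1 is a cycle in G, G is not acyclic. Forests are exactly the graphs of treewidth ≤ 1, so tw(G) ≥ 2. The upper and lower bounds meet at 2, so that is the treewidth.

2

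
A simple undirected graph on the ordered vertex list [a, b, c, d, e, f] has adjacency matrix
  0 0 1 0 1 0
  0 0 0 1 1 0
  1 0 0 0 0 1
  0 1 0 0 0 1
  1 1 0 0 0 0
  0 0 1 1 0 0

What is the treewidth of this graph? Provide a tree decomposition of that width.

Every bag has size at most 3, so the width is 3 − 1 = 2 and tw(G) ≤ 2. The edges a–c–f–d–b–e–a form a cycle, so G is not a tree and its treewidth is at least 2. The upper and lower bounds meet at 2, so that is the treewidth.

Treewidth 2.
One such decomposition:
Bags: B1 = {a, c, f}  B2 = {a, d, f}  B3 = {a, b, d}  B4 = {a, b, e}
Tree: B1–B2, B2–B3, B3–B4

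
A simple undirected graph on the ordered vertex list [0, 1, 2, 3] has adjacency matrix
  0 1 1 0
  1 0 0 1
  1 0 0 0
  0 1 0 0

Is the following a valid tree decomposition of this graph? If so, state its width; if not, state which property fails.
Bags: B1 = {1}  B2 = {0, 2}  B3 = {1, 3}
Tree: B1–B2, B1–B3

A tree decomposition must satisfy three properties: every vertex lies in some bag; for every edge, both endpoints lie together in some bag; and for every vertex, the bags containing it form a connected subtree. Here edge (0,1) lies in no bag, so the decomposition is invalid.

No — edge (0,1) lies in no bag.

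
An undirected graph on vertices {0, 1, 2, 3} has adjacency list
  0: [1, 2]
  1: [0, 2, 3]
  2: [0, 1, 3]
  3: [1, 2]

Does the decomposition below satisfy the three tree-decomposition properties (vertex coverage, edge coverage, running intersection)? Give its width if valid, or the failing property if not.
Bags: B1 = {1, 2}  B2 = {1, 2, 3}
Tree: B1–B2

No — vertex 0 appears in no bag.

A tree decomposition must satisfy three properties: every vertex lies in some bag; for every edge, both endpoints lie together in some bag; and for every vertex, the bags containing it form a connected subtree. Here vertex 0 appears in no bag, so the decomposition is invalid.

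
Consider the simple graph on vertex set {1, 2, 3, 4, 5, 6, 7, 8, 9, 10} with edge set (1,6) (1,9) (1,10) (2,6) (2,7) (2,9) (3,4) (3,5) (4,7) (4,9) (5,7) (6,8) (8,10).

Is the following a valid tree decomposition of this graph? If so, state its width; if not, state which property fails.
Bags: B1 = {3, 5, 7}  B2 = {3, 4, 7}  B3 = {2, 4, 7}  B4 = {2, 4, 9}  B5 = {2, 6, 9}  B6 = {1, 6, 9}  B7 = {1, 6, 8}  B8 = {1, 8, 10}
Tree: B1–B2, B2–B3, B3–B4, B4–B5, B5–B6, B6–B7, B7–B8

Yes; width 2.

Every vertex of G appears in some bag (union = {1, 2, 3, 4, 5, 6, 7, 8, 9, 10}); every edge is covered by a bag; and for each vertex v the set of bags containing v is connected in the bag tree. The decomposition is therefore valid. The largest bag has 3 vertices, so the width is 2.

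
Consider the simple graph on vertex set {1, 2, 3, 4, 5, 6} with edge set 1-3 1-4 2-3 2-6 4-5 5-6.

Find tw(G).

2

A width-2 tree decomposition is:
Bags: B1 = {2, 5, 6}  B2 = {2, 3, 5}  B3 = {1, 3, 5}  B4 = {1, 4, 5}
Tree: B1–B2, B2–B3, B3–B4
Each bag holds 3 vertices, so the decomposition has width 2, which upper-bounds the treewidth. For the lower bound, G contains the cycle 5–6–2–3–1–4–5, so G is not a forest; only forests have treewidth ≤ 1, hence tw(G) ≥ 2. Combining the bounds, tw(G) = 2.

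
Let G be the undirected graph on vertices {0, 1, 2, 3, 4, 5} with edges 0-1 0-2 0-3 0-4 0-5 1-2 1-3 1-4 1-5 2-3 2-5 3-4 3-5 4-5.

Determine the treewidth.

A width-4 tree decomposition is:
Bags: B1 = {0, 1, 2, 3, 5}  B2 = {0, 1, 3, 4, 5}
Tree: B1–B2
The largest bag has 5 vertices, giving width 4; this decomposition certifies tw(G) ≤ 4. Conversely, {0, 1, 2, 3, 5} is a clique of size 5, and the vertices of any clique must share a bag in every tree decomposition; so some bag has ≥ 5 vertices and tw(G) ≥ 4. Hence tw(G) = 4 exactly.

4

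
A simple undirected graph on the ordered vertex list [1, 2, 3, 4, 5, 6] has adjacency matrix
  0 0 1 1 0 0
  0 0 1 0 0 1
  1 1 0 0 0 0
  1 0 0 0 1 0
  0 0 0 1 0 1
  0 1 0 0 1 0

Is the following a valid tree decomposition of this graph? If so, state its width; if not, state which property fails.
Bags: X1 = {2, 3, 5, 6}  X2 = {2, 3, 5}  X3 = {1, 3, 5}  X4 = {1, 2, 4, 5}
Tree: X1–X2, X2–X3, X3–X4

No — bags containing vertex 2 are not connected in the tree.

A tree decomposition must satisfy three properties: every vertex lies in some bag; for every edge, both endpoints lie together in some bag; and for every vertex, the bags containing it form a connected subtree. Here bags containing vertex 2 are not connected in the tree, so the decomposition is invalid.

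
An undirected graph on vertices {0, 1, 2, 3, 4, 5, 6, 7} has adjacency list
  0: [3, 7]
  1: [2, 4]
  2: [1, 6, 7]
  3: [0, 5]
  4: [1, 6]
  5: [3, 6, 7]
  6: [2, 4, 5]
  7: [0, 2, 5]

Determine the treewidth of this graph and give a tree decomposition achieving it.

Each bag holds 3 vertices, so the decomposition has width 2, which upper-bounds the treewidth. For the lower bound, G contains the cycle 4–1–2–6–4, so G is not a forest; only forests have treewidth ≤ 1, hence tw(G) ≥ 2. Hence tw(G) = 2 exactly.

Treewidth 2.
One optimal decomposition is:
Bags: B1 = {1, 4, 6}  B2 = {1, 2, 6}  B3 = {2, 5, 6}  B4 = {2, 5, 7}  B5 = {3, 5, 7}  B6 = {0, 3, 7}
Tree: B1–B2, B2–B3, B3–B4, B4–B5, B5–B6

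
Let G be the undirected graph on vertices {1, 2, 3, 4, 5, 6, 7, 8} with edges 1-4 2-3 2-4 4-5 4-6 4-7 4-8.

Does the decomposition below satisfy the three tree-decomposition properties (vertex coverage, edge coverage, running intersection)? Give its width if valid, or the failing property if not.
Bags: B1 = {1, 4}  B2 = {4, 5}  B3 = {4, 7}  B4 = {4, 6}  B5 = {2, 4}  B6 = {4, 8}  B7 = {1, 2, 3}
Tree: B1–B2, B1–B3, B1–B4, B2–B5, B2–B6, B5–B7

A tree decomposition must satisfy three properties: every vertex lies in some bag; for every edge, both endpoints lie together in some bag; and for every vertex, the bags containing it form a connected subtree. Here bags containing vertex 1 are not connected in the tree, so the decomposition is invalid.

No — bags containing vertex 1 are not connected in the tree.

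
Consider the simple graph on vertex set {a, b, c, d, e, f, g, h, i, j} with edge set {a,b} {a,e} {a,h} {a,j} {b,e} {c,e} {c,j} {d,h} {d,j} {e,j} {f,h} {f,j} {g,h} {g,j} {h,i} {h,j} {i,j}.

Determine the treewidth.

2

A width-2 tree decomposition is:
Bags: B1 = {a, e, j}  B2 = {a, h, j}  B3 = {f, h, j}  B4 = {a, b, e}  B5 = {c, e, j}  B6 = {g, h, j}  B7 = {d, h, j}  B8 = {h, i, j}
Tree: B1–B2, B2–B3, B1–B4, B1–B5, B3–B6, B2–B7, B7–B8
Each bag holds 3 vertices, so the decomposition has width 2, which upper-bounds the treewidth. Conversely, {c, e, j} is a clique of size 3, and the vertices of any clique must share a bag in every tree decomposition; so some bag has ≥ 3 vertices and tw(G) ≥ 2. The upper and lower bounds meet at 2, so that is the treewidth.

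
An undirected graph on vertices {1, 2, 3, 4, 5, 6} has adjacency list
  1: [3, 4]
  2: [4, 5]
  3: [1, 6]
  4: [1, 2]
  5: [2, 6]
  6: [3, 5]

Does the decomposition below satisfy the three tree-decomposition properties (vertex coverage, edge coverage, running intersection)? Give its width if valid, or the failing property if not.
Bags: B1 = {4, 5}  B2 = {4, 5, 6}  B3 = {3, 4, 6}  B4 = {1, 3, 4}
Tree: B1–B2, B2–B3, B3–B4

No — vertex 2 appears in no bag.

A tree decomposition must satisfy three properties: every vertex lies in some bag; for every edge, both endpoints lie together in some bag; and for every vertex, the bags containing it form a connected subtree. Here vertex 2 appears in no bag, so the decomposition is invalid.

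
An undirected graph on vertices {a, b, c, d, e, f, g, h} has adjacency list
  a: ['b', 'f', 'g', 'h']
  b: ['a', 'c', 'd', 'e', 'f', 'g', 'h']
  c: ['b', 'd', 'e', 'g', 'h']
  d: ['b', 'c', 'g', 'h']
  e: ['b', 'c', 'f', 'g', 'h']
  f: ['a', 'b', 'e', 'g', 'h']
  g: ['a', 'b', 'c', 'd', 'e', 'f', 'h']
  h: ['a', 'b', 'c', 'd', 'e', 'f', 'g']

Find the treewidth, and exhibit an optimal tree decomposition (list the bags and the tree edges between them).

Treewidth 4.
One optimal decomposition is:
Bags: B1 = {b, e, f, g, h}  B2 = {b, c, e, g, h}  B3 = {b, c, d, g, h}  B4 = {a, b, f, g, h}
Tree: B1–B2, B2–B3, B1–B4

The largest bag has 5 vertices, giving width 4; this decomposition certifies tw(G) ≤ 4. On the other hand G contains the 5-clique {b, c, d, g, h}. A clique must lie in a single bag of any decomposition, so no decomposition can have width below 4. Combining the bounds, tw(G) = 4.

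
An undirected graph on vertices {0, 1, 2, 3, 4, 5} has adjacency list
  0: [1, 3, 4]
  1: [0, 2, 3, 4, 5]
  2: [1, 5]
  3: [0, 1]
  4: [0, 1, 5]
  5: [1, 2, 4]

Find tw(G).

A width-2 tree decomposition is:
Bags: B1 = {0, 1, 4}  B2 = {1, 4, 5}  B3 = {0, 1, 3}  B4 = {1, 2, 5}
Tree: B1–B2, B1–B3, B2–B4
Every bag has size at most 3, so the width is 3 − 1 = 2 and tw(G) ≤ 2. For the lower bound, the 3 vertices {0, 1, 3} are pairwise adjacent, and any tree decomposition puts a clique entirely inside one bag — forcing width ≥ 2. Hence tw(G) = 2 exactly.

2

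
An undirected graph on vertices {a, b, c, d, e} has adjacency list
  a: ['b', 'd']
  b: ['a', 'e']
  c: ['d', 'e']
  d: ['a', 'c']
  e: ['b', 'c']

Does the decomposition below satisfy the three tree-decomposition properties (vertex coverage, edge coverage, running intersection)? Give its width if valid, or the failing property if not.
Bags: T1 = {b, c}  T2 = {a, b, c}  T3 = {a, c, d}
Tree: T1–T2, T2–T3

No — vertex e appears in no bag.

A tree decomposition must satisfy three properties: every vertex lies in some bag; for every edge, both endpoints lie together in some bag; and for every vertex, the bags containing it form a connected subtree. Here vertex e appears in no bag, so the decomposition is invalid.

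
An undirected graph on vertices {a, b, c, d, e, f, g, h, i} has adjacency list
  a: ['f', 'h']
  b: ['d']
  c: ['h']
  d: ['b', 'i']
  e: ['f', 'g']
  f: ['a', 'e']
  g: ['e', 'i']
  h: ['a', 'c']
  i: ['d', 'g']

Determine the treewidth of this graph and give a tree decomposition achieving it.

Treewidth 1.
Bags: B1 = {b, d}  B2 = {d, i}  B3 = {g, i}  B4 = {e, g}  B5 = {e, f}  B6 = {a, f}  B7 = {a, h}  B8 = {c, h}
Tree: B1–B2, B2–B3, B3–B4, B4–B5, B5–B6, B6–B7, B7–B8

The largest bag has 2 vertices, giving width 1; this decomposition certifies tw(G) ≤ 1. Since G has at least one edge (e.g. b–d), it is not an edgeless graph, so tw(G) ≥ 1. Combining the bounds, tw(G) = 1.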